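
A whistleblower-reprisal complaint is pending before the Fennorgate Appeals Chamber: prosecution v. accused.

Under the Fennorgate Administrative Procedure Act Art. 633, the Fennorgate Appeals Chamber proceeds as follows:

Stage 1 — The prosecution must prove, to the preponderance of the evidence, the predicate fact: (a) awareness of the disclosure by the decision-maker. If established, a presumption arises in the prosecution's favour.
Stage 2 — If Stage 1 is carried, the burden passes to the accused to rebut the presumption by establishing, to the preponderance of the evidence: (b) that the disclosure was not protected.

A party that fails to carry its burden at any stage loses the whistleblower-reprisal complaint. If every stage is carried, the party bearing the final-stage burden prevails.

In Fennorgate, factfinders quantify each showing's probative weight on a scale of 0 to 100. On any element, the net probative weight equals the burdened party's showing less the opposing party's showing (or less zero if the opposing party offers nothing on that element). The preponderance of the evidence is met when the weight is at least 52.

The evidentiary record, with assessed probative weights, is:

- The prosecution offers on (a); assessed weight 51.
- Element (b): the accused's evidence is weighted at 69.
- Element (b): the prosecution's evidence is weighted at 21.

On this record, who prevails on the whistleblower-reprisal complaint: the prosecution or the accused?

Stage 1 — burden on prosecution; standard: the preponderance of the evidence (weight is at least 52).
    (a): 51 < 52 [not met]
  The prosecution does not carry Stage 1.
The accused prevails.

accused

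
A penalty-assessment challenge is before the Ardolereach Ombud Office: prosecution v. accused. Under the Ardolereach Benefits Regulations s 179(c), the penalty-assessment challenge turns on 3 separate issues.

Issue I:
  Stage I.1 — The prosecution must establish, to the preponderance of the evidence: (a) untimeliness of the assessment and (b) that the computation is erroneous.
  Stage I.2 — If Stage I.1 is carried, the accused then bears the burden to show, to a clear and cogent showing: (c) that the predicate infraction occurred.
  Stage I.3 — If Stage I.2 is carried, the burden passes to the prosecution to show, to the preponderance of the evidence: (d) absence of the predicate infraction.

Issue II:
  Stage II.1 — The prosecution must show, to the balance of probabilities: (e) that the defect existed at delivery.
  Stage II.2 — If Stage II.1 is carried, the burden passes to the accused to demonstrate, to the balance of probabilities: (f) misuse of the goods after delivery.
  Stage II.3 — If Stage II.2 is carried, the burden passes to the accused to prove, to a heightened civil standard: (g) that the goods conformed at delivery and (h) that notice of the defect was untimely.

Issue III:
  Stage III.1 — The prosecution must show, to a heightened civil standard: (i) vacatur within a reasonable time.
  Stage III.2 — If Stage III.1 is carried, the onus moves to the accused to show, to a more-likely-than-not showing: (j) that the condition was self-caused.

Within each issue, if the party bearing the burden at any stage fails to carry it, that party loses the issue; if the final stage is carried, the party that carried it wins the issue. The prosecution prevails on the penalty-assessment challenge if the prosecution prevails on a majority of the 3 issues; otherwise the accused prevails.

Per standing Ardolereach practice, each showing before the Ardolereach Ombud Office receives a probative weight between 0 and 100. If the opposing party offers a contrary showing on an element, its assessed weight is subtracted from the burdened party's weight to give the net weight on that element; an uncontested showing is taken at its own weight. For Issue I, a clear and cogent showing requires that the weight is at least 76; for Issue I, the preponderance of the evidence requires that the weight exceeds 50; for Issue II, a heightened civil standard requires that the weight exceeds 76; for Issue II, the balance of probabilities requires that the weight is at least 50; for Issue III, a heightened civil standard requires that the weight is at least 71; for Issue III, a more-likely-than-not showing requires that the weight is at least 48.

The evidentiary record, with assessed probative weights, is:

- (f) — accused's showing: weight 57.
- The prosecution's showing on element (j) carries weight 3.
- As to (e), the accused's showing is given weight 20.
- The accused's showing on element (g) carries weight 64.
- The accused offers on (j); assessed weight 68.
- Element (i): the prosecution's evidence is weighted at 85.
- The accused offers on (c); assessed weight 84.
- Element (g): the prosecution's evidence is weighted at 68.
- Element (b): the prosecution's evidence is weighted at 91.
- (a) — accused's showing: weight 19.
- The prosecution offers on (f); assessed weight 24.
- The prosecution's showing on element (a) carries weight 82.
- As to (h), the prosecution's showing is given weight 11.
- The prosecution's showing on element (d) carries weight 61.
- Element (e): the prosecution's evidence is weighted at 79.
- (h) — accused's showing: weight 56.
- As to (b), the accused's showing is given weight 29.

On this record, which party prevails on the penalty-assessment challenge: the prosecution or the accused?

— Issue I —
Stage I.1 — burden on prosecution; standard: the preponderance of the evidence (weight exceeds 50).
    (a): 82 − 19 = 63 > 50 [met]
    (b): 91 − 29 = 62 > 50 [met]
  Stage I.1 is satisfied; the onus moves to the accused.
Stage I.2 — burden on accused; standard: a clear and cogent showing (weight is at least 76).
    (c): 84 ≥ 76 [met]
  Stage I.2 carried; the burden shifts to the prosecution.
Stage I.3 — burden on prosecution; standard: the preponderance of the evidence (weight exceeds 50).
    (d): 61 > 50 [met]
  Stage I.3 carried; the final stage is satisfied.
With every stage satisfied, the prosecution prevails on this issue.
— Issue II —
Stage II.1 (prosecution, the balance of probabilities, weight is at least 50): (e) net 79−20=59 ≥ 50 — meets.
  Stage II.1 is satisfied; the onus moves to the accused.
Stage II.2 (accused, the balance of probabilities, weight is at least 50): (f) net 57−24=33 < 50 — fails.
  The accused does not carry Stage II.2.
So the prosecution prevails on this issue.
— Issue III —
At Stage III.1 the prosecution must meet a heightened civil standard (weight is at least 71): on (i) the weight is 85, which does reach 71, so (i) meets the standard.
  Stage III.1 carried; the burden shifts to the accused.
At Stage III.2 the accused must meet a more-likely-than-not showing (weight is at least 48): on (j) the weight is 68 less the opposing 3 gives net 65, which does reach 48, so (j) meets the standard.
  Stage III.2 carried; the final stage is satisfied.
Every stage carried; the accused prevails on this issue.
Per-issue: Issue I → prosecution; Issue II → prosecution; Issue III → accused. The prosecution must prevail on a majority of issues; overall, the prosecution prevails.

prosecution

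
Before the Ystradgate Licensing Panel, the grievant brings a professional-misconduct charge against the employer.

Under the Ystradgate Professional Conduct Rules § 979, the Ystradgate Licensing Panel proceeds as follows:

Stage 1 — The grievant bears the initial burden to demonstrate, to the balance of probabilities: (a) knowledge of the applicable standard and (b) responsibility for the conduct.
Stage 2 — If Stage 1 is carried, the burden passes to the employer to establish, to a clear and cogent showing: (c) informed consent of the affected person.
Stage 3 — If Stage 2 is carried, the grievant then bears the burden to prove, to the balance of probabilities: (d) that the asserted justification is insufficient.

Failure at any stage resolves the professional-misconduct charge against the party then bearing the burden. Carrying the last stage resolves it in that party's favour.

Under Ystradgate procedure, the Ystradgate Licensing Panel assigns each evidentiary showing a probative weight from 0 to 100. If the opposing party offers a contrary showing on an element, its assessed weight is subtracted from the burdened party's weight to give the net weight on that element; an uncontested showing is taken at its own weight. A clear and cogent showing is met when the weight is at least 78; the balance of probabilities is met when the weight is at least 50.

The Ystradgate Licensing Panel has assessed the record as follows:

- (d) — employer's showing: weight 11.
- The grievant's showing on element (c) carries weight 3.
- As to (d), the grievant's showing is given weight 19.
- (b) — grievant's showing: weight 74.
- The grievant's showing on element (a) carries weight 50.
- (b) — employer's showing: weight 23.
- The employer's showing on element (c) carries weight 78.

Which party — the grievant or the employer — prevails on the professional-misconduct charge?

At Stage 1 the grievant must meet the balance of probabilities (weight is at least 50): on (a) the weight is 50, which does reach 50, so (a) meets the standard; on (b) the weight is 74 less the opposing 23 gives net 51, ≥ 50, so (b) meets the standard.
  Stage 1 carried; the burden shifts to the employer.
At Stage 2 the employer must meet a clear and cogent showing (weight is at least 78): on (c) the weight is 78 less the opposing 3 gives net 75, < 78, so (c) does not meet the standard.
  Not every element is met, so the employer fails to carry Stage 2.
The analysis ends at Stage 2; the grievant prevails.

grievant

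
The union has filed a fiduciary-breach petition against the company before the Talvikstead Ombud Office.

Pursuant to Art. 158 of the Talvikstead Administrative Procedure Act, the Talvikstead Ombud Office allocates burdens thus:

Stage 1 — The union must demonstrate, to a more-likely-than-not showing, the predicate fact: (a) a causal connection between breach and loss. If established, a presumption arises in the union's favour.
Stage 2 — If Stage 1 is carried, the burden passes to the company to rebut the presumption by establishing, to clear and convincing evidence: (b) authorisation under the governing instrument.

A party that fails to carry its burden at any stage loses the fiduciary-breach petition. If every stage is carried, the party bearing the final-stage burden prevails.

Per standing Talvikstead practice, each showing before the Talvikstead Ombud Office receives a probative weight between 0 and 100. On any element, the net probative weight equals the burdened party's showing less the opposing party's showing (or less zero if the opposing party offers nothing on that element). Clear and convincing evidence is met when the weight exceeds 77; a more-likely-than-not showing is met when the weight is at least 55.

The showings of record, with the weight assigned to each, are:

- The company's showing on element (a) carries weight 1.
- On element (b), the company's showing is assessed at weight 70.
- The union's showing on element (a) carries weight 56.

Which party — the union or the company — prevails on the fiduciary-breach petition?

Stage 1 — burden on union; standard: a more-likely-than-not showing (weight is at least 55).
    (a): 56 − 1 = 55 ≥ 55 [met]
  All elements met. The burden passes to the company.
Stage 2 — burden on company; standard: clear and convincing evidence (weight exceeds 77).
    (b): 70 ≤ 77 [not met]
  Stage 2 not carried; the company fails its burden.
The analysis ends at Stage 2; the union prevails.

union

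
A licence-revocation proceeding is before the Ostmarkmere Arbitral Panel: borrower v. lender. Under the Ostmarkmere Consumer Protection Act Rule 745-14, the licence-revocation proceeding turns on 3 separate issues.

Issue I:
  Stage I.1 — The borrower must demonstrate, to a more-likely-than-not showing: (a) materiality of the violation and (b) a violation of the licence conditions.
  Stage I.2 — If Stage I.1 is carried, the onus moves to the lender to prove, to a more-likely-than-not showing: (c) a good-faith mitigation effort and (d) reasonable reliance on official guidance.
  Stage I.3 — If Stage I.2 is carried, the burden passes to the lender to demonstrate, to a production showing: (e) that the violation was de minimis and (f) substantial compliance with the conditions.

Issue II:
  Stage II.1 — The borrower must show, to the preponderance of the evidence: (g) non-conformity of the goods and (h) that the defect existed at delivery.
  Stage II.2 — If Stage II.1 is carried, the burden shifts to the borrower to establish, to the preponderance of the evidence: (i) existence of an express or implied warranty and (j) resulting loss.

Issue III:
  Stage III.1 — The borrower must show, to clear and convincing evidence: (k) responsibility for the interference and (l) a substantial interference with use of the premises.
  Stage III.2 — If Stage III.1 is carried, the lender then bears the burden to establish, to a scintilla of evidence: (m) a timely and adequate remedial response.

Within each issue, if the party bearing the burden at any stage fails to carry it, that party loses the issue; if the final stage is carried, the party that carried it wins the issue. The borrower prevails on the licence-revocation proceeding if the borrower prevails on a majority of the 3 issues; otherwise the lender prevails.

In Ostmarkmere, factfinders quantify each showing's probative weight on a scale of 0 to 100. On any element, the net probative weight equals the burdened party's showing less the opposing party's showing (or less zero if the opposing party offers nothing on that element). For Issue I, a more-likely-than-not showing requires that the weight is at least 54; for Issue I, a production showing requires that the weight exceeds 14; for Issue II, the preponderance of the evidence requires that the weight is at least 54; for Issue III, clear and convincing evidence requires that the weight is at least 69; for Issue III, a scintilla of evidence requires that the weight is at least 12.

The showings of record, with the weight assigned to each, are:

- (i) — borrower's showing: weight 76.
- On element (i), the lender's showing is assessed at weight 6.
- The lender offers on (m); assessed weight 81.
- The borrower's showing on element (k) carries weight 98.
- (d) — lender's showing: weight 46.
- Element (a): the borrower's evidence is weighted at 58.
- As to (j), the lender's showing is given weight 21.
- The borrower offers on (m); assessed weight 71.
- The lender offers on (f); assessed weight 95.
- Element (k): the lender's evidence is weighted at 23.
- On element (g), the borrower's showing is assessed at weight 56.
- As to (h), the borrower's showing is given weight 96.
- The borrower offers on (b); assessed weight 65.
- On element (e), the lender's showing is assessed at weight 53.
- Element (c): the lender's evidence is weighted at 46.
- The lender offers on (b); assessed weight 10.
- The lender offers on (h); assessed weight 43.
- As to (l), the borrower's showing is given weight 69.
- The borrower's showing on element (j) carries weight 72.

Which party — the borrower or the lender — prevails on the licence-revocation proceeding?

— Issue I —
Stage I.1 (borrower, a more-likely-than-not showing, weight is at least 54): (a) 58 ≥ 54 — meets; (b) net 65−10=55 ≥ 54 — meets.
  All elements met. The burden passes to the lender.
Stage I.2 (lender, a more-likely-than-not showing, weight is at least 54): (c) 46 < 54 — fails; (d) 46 < 54 — fails.
  Not every element is met, so the lender fails to carry Stage I.2.
The analysis ends at Stage I.2; the borrower prevails on this issue.
— Issue II —
Stage II.1 (borrower, the preponderance of the evidence, weight is at least 54): (g) 56 ≥ 54 — meets; (h) net 96−43=53 < 54 — fails.
  Not every element is met, so the borrower fails to carry Stage II.1.
The lender prevails on this issue.
— Issue III —
At Stage III.1 the borrower must meet clear and convincing evidence (weight is at least 69): on (k) the weight is 98 less the opposing 23 gives net 75, which does reach 69, so (k) meets the standard; on (l) the weight is 69, ≥ 69, so (l) meets the standard.
  The borrower carries Stage III.1; the lender now bears the burden.
At Stage III.2 the lender must meet a scintilla of evidence (weight is at least 12): on (m) the weight is 81 less the opposing 71 gives net 10, < 12, so (m) does not meet the standard.
  The lender does not carry Stage III.2.
The analysis ends at Stage III.2; the borrower prevails on this issue.
Per-issue: Issue I → borrower; Issue II → lender; Issue III → borrower. The borrower must prevail on a majority of issues; overall, the borrower prevails.

borrower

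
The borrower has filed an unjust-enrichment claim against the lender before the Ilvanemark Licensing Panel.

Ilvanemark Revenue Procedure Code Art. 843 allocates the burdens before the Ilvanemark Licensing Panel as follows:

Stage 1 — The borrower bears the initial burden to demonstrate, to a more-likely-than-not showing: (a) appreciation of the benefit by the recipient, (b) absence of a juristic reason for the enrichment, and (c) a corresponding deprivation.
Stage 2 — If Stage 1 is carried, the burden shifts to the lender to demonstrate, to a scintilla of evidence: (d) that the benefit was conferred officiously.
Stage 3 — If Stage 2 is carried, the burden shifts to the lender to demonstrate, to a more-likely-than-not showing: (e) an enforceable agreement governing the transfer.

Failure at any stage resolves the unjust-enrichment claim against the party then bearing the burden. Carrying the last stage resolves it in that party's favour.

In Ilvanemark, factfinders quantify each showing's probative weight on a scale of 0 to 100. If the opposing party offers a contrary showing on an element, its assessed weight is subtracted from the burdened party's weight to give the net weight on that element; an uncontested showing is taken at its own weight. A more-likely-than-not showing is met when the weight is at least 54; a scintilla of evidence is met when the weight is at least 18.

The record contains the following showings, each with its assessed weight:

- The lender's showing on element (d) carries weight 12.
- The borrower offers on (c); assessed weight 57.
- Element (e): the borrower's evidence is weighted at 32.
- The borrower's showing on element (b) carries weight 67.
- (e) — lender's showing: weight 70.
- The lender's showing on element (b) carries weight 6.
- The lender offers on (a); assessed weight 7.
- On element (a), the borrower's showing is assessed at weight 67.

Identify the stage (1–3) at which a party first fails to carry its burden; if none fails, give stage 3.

Stage 1 — burden on borrower; standard: a more-likely-than-not showing (weight is at least 54).
    (a): 67 − 7 = 60 ≥ 54 [met]
    (b): 67 − 6 = 61 ≥ 54 [met]
    (c): 57 ≥ 54 [met]
  Stage 1 carried; the burden shifts to the lender.
Stage 2 — burden on lender; standard: a scintilla of evidence (weight is at least 18).
    (d): 12 < 18 [not met]
  Not every element is met, so the lender fails to carry Stage 2.
The analysis ends at Stage 2; the borrower prevails.

stage 2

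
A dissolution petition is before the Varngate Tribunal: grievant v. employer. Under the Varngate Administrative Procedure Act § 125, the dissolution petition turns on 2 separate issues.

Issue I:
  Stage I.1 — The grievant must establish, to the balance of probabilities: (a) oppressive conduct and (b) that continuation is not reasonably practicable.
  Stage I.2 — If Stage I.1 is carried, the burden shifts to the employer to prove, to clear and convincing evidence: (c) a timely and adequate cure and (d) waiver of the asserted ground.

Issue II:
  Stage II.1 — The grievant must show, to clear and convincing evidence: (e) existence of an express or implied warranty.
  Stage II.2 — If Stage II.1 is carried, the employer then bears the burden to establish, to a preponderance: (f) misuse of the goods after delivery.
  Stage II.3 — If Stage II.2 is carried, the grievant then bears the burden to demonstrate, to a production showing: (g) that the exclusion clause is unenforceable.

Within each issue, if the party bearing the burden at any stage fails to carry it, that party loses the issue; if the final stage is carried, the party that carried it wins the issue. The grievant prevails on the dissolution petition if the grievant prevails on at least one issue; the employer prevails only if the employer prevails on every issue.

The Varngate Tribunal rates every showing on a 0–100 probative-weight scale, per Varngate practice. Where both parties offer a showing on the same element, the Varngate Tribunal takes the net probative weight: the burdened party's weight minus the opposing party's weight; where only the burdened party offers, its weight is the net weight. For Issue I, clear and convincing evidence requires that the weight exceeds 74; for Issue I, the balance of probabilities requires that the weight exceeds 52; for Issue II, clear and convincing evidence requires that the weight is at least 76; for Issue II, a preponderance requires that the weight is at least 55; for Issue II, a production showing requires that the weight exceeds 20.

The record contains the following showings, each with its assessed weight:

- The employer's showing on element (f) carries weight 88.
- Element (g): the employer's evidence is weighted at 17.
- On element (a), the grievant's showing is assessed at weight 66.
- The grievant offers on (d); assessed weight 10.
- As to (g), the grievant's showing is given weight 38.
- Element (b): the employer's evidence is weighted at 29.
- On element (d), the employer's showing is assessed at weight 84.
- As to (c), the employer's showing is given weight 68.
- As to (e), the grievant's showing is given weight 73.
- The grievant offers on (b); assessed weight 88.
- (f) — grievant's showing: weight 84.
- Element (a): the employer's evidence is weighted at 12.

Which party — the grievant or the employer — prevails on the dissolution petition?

— Issue I —
At Stage I.1 the grievant must meet the balance of probabilities (weight exceeds 52): on (a) the weight is 66 less the opposing 12 gives net 54, which does exceed 52, so (a) meets the standard; on (b) the weight is 88 less the opposing 29 gives net 59, > 52, so (b) meets the standard.
  Stage I.1 is satisfied; the onus moves to the employer.
At Stage I.2 the employer must meet clear and convincing evidence (weight exceeds 74): on (c) the weight is 68, which does not exceed 74, so (c) does not meet the standard; on (d) the weight is 84 less the opposing 10 gives net 74, which does not exceed 74, so (d) does not meet the standard.
  Not every element is met, so the employer fails to carry Stage I.2.
The analysis ends at Stage I.2; the grievant prevails on this issue.
— Issue II —
Stage II.1 — burden on grievant; standard: clear and convincing evidence (weight is at least 76).
    (e): 73 < 76 [not met]
  The grievant does not carry Stage II.1.
The analysis ends at Stage II.1; the employer prevails on this issue.
Per-issue: Issue I → grievant; Issue II → employer. The grievant must prevail on at least one issue; overall, the grievant prevails.

grievant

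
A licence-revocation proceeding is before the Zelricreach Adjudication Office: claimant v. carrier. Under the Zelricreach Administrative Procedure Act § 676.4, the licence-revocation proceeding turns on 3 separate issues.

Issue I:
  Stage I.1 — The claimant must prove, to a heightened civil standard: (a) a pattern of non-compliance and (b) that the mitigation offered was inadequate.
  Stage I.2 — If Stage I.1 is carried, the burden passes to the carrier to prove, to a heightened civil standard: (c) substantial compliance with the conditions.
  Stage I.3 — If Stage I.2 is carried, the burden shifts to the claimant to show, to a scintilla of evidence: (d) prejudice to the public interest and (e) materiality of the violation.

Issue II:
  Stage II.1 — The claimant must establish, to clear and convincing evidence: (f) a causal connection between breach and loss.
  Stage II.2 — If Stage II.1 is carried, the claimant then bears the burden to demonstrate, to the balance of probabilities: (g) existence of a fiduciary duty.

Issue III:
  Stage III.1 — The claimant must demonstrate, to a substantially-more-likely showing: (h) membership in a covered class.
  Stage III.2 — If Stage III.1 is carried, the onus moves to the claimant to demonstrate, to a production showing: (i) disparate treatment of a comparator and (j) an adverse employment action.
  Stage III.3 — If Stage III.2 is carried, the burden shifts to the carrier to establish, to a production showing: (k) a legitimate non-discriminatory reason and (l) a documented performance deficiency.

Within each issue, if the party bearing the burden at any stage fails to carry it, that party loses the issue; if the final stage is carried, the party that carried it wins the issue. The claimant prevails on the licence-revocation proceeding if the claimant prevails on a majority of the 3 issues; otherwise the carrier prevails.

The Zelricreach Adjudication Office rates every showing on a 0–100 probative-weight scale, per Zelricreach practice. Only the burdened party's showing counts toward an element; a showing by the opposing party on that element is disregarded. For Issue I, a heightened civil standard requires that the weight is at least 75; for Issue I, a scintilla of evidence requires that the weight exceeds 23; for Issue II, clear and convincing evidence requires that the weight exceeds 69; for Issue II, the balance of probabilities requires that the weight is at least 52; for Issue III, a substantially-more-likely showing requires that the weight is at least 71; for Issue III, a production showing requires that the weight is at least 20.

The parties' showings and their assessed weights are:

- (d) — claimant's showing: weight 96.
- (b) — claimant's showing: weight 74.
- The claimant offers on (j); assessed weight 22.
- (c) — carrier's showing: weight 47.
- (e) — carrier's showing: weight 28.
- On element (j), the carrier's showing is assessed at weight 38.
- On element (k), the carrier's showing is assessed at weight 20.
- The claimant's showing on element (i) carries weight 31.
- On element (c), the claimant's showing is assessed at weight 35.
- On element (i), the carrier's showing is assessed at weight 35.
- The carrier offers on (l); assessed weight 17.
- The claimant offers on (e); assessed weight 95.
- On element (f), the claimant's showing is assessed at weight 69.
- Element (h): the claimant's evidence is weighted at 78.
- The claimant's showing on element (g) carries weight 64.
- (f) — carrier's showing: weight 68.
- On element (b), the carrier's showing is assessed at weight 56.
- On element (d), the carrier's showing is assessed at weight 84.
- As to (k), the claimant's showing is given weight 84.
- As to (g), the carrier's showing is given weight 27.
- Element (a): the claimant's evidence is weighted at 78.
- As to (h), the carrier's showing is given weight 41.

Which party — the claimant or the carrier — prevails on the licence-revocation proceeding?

— Issue I —
Stage I.1 — burden on claimant; standard: a heightened civil standard (weight is at least 75).
    (a): 78 ≥ 75 [met]
    (b): 74 (carrier's 56 disregarded) < 75 [not met]
  Stage I.1 not carried; the claimant fails its burden.
The analysis ends at Stage I.1; the carrier prevails on this issue.
— Issue II —
At Stage II.1 the claimant must meet clear and convincing evidence (weight exceeds 69): on (f) the weight is 69 (the carrier's 68 is given no effect), ≤ 69, so (f) does not meet the standard.
  Not every element is met, so the claimant fails to carry Stage II.1.
So the carrier prevails on this issue.
— Issue III —
Stage III.1 — burden on claimant; standard: a substantially-more-likely showing (weight is at least 71).
    (h): 78 (carrier's 41 disregarded) ≥ 71 [met]
  Stage III.1 carried; the burden remains with the claimant.
Stage III.2 — burden on claimant; standard: a production showing (weight is at least 20).
    (i): 31 (carrier's 35 disregarded) ≥ 20 [met]
    (j): 22 (carrier's 38 disregarded) ≥ 20 [met]
  All elements met. The burden passes to the carrier.
Stage III.3 — burden on carrier; standard: a production showing (weight is at least 20).
    (k): 20 (claimant's 84 disregarded) ≥ 20 [met]
    (l): 17 < 20 [not met]
  Not every element is met, so the carrier fails to carry Stage III.3.
So the claimant prevails on this issue.
Per-issue: Issue I → carrier; Issue II → carrier; Issue III → claimant. The claimant must prevail on a majority of issues; overall, the carrier prevails.

carrier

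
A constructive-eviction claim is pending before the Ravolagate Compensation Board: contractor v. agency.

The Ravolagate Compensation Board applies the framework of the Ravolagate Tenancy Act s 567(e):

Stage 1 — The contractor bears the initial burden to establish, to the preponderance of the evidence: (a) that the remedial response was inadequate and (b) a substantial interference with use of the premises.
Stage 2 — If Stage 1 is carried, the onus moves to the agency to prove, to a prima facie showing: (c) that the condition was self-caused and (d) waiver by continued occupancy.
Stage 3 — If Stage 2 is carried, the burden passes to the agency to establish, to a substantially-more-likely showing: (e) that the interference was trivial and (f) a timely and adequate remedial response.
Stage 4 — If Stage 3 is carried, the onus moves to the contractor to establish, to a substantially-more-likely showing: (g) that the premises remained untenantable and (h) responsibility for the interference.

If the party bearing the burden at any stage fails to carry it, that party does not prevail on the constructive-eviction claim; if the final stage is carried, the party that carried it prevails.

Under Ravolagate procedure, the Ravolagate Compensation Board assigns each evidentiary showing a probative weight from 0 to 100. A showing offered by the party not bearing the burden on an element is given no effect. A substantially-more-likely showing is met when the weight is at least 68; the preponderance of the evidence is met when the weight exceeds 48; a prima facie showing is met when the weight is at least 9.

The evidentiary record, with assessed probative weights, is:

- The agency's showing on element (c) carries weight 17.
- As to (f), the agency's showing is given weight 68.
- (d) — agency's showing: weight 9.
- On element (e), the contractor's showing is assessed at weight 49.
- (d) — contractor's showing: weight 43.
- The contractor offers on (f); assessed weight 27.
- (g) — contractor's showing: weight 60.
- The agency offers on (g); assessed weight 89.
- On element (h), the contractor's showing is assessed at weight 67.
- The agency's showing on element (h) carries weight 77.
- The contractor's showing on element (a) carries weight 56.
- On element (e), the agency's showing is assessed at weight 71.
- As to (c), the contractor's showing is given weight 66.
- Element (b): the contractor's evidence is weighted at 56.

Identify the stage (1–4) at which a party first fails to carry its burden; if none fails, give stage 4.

Stage 1 (contractor, the preponderance of the evidence, weight exceeds 48): (a) 56 > 48 — meets; (b) 56 > 48 — meets.
  The contractor carries Stage 1; the agency now bears the burden.
Stage 2 (agency, a prima facie showing, weight is at least 9): (c) 17 (contractor's 66 disregarded) ≥ 9 — meets; (d) 9 (contractor's 43 disregarded) ≥ 9 — meets.
  All elements met. The agency retains the burden for Stage 3.
Stage 3 (agency, a substantially-more-likely showing, weight is at least 68): (e) 71 (contractor's 49 disregarded) ≥ 68 — meets; (f) 68 (contractor's 27 disregarded) ≥ 68 — meets.
  Stage 3 is satisfied; the onus moves to the contractor.
Stage 4 (contractor, a substantially-more-likely showing, weight is at least 68): (g) 60 (agency's 89 disregarded) < 68 — fails; (h) 67 (agency's 77 disregarded) < 68 — fails.
  Stage 4 not carried; the contractor fails its burden.
The analysis ends at Stage 4; the agency prevails.

stage 4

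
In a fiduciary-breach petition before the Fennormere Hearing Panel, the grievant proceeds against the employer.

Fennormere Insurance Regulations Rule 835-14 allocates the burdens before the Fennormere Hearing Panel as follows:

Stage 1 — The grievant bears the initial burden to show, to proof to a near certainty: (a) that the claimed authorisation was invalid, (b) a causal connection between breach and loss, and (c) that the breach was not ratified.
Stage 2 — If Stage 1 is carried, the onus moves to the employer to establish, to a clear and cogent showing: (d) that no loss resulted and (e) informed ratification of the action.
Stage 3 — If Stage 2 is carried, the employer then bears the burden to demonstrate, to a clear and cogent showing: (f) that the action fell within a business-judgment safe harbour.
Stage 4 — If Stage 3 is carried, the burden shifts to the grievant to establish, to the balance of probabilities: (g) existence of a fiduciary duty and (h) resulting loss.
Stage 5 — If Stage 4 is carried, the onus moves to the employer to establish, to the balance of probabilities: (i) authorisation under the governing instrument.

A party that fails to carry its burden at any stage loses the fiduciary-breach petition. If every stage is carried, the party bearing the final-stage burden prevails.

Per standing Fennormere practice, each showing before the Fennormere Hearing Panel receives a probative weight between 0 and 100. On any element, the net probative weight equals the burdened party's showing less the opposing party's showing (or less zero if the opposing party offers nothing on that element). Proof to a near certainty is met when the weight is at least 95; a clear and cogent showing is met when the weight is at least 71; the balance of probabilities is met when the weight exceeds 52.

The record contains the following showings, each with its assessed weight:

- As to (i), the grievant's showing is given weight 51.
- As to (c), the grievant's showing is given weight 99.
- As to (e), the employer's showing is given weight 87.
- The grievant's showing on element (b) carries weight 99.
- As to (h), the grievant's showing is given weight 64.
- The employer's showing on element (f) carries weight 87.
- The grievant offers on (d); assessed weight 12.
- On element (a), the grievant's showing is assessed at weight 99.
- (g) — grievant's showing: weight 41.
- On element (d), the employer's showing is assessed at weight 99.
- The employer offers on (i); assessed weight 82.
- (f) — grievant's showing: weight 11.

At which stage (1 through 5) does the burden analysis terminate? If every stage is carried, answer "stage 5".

stage 4

Stage 1 — burden on grievant; standard: proof to a near certainty (weight is at least 95).
    (a): 99 ≥ 95 [met]
    (b): 99 ≥ 95 [met]
    (c): 99 ≥ 95 [met]
  Stage 1 is satisfied; the onus moves to the employer.
Stage 2 — burden on employer; standard: a clear and cogent showing (weight is at least 71).
    (d): 99 − 12 = 87 ≥ 71 [met]
    (e): 87 ≥ 71 [met]
  Stage 2 carried; the burden remains with the employer.
Stage 3 — burden on employer; standard: a clear and cogent showing (weight is at least 71).
    (f): 87 − 11 = 76 ≥ 71 [met]
  Stage 3 carried; the burden shifts to the grievant.
Stage 4 — burden on grievant; standard: the balance of probabilities (weight exceeds 52).
    (g): 41 ≤ 52 [not met]
    (h): 64 > 52 [met]
  Not every element is met, so the grievant fails to carry Stage 4.
The analysis ends at Stage 4; the employer prevails.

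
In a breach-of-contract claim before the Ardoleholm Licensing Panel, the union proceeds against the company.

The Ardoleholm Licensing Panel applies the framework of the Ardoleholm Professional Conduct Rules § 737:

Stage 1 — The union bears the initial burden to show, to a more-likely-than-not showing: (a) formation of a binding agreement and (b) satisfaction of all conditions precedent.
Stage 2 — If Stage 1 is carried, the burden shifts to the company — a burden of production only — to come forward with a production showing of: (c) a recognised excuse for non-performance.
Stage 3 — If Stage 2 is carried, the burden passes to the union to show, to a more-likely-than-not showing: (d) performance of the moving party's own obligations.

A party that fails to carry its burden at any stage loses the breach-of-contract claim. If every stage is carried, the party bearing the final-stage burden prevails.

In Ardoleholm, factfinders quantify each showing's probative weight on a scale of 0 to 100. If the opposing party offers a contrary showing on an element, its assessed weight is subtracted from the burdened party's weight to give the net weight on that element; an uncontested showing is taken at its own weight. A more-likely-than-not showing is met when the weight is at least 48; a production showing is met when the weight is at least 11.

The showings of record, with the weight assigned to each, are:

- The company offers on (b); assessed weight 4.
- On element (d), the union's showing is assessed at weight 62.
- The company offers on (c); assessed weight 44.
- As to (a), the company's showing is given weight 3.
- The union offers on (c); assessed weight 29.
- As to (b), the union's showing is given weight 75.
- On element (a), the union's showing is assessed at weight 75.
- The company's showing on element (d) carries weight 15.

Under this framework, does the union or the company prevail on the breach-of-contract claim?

At Stage 1 the union must meet a more-likely-than-not showing (weight is at least 48): on (a) the weight is 75 less the opposing 3 gives net 72, which does reach 48, so (a) meets the standard; on (b) the weight is 75 less the opposing 4 gives net 71, ≥ 48, so (b) meets the standard.
  The union carries Stage 1; the company now bears the burden.
At Stage 2 the company must meet a production showing (weight is at least 11): on (c) the weight is 44 less the opposing 29 gives net 15, which does reach 11, so (c) meets the standard.
  All elements met. The burden passes to the union.
At Stage 3 the union must meet a more-likely-than-not showing (weight is at least 48): on (d) the weight is 62 less the opposing 15 gives net 47, which does not reach 48, so (d) does not meet the standard.
  Not every element is met, so the union fails to carry Stage 3.
The analysis ends at Stage 3; the company prevails.

company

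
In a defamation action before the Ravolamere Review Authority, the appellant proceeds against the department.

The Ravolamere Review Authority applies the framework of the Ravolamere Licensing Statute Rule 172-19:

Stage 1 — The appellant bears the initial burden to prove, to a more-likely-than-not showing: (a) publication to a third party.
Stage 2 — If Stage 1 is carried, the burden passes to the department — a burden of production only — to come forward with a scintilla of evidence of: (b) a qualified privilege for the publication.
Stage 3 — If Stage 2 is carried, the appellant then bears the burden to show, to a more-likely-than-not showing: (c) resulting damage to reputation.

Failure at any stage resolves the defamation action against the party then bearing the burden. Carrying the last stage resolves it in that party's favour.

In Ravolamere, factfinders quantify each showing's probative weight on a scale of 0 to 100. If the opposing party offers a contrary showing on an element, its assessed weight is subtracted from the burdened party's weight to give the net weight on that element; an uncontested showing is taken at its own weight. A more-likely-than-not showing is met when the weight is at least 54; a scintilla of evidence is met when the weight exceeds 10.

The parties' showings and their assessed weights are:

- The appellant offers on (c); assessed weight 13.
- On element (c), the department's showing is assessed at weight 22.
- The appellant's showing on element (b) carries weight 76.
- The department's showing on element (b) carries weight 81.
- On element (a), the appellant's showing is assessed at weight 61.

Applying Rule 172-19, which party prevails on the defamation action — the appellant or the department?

Stage 1 — burden on appellant; standard: a more-likely-than-not showing (weight is at least 54).
    (a): 61 ≥ 54 [met]
  All elements met. The burden passes to the department.
Stage 2 — burden on department; standard: a scintilla of evidence (weight exceeds 10).
    (b): 81 − 76 = 5 ≤ 10 [not met]
  The department does not carry Stage 2.
The appellant prevails.

appellant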